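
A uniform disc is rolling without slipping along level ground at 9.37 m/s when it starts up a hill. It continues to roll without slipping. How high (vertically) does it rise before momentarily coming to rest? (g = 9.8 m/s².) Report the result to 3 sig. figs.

h ≈ 6.72 m

The moment of inertia is (1/2)MR², giving k ≡ I/(MR²) = 0.5.
Rolling without slipping gives ω = v/R, so the total kinetic energy is ½Mv² + ½Iω² = ½(1+k)Mv² = (3/4)Mv².
All of this converts to potential energy at the highest point: (3/4)Mv₀² = Mgh.
Thus h = (1+k)v₀²/(2g) = 1.5 × 9.37² / (2 × 9.8) ≈ 6.72 m.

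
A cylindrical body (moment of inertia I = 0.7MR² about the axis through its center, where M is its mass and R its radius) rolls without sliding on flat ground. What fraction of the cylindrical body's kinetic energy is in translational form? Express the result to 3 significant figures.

fraction ≈ 0.588

With I = 0.7MR², the ratio k = I/(MR²) is 0.7.
With ω = v/R, KE_trans = ½Mv² and KE_rot = ½Iω² = ½kMv², so KE_total = ½(1+k)Mv².
The translational fraction is therefore 1/(1+k) = 1/1.7 ≈ 0.588.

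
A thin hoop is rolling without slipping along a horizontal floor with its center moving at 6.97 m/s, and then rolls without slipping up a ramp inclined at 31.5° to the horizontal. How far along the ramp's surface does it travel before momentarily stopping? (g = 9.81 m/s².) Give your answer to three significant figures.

d ≈ 9.48 m

Here I = MR², so the shape factor k = I/(MR²) = 1.
The rolling condition ω = v/R makes the rotational term ½I(v/R)² = ½kMv², so KE_total = ½(1+k)Mv² = Mv².
Setting this equal to Mgh gives the vertical rise h = (1+k)v₀²/(2g) = 2×6.97²/(2×9.81) = 4.952 m.
The distance along the slope is d = h/sinθ = 4.952/sin31.5° ≈ 9.48 m.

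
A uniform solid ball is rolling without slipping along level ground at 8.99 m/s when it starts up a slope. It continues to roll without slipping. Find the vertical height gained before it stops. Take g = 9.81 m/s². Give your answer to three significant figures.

h ≈ 5.77 m

The moment of inertia is (2/5)MR², giving k ≡ I/(MR²) = 0.4.
Pure rolling means v = ωR; then KE = ½Mv² + ½I(v/R)² = ½(1+k)Mv² = (7/10)Mv².
At the top the kinetic energy is zero, so (7/10)Mv₀² = Mgh.
Thus h = (1+k)v₀²/(2g) = 1.4 × 8.99² / (2 × 9.81) ≈ 5.77 m.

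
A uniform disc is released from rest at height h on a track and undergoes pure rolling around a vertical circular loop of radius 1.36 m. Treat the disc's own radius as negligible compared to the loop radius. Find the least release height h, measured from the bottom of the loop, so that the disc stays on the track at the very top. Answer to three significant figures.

h_min ≈ 3.74 m

Here I = (1/2)MR², so the shape factor k = I/(MR²) = 0.5.
At the top, contact is just lost when gravity alone supplies the centripetal force: Mg = Mv_top²/r, i.e. v_top² = gr.
With ω = v/R, the kinetic energy at speed v is ½(1+k)Mv² = (3/4)Mv².
Energy conservation from release (height h) to the top (height 2r): Mgh = Mg(2r) + (3/4)M·gr.
Thus h_min = 2r + (1+k)r/2 = r(2 + 1.5/2) = 1.36 × 2.75 ≈ 3.74 m.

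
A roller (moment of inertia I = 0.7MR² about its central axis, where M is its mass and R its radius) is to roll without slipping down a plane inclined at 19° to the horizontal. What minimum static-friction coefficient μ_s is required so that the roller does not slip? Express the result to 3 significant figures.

μ_min ≈ 0.142

With I = 0.7MR², the ratio k = I/(MR²) is 0.7.
Translational: Mg sinθ − f = Ma. Rotational about the CM: fR = Iα = kMRa, so f = kMa.
These give a = g sinθ/(1+k) and the required friction f = kMg sinθ/(1+k).
The normal force is N = Mg cosθ, so μ_min = f/N = k tanθ/(1+k).
μ_min = 0.7 × tan19° / 1.7 ≈ 0.142.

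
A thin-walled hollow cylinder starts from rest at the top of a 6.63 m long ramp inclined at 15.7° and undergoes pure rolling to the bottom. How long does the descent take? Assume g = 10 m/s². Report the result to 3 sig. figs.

t ≈ 3.13 s

With I = MR², the ratio k = I/(MR²) is 1.
Newton's second law down the slope: Mg sinθ − f = Ma. The torque equation fR = Iα (with α = a/R) gives f = kMa.
Hence a = g sinθ/(1+k) = 10×sin15.7°/2 = 1.353 m/s².
Starting from rest, L = ½at², so t = √(2L/a) = √(2×6.63/1.353) ≈ 3.13 s.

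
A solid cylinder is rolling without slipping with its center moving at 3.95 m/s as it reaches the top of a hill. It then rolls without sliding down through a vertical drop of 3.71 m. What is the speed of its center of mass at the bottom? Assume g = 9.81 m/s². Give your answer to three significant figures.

The moment of inertia is (1/2)MR², giving k ≡ I/(MR²) = 0.5.
Pure rolling means v = ωR; then KE = ½Mv² + ½I(v/R)² = ½(1+k)Mv² = (3/4)Mv².
Conserving energy between top and bottom: (3/4)Mv² = (3/4)Mv₀² + Mgh, hence v² = v₀² + 2gh/(1+k).
v = √(3.95² + 2×9.81×3.71/1.5) = √64.13 ≈ 8.01 m/s.

v ≈ 8.01 m/s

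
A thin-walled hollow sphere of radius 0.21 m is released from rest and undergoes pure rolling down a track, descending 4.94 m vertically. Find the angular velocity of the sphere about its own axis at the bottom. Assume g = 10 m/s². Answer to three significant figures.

The moment of inertia is (2/3)MR², giving k ≡ I/(MR²) = 2/3.
Since it rolls without slipping, ω = v/R and KE = ½Mv² + ½Iω² = ½(1+k)Mv² = (5/6)Mv².
Energy conservation Mgh = ½(1+k)Mv² gives v = √(2gh/(1+k)) = √(2 × 10 × 4.94 / 1.667) = 7.699 m/s.
The angular speed follows from ω = v/R = 7.699/0.21 ≈ 36.7 rad/s.

ω ≈ 36.7 rad/s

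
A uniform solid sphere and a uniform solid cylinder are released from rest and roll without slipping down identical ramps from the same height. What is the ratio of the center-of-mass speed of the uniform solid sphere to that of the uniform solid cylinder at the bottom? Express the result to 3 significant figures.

Each satisfies Mgh = ½(1+k)Mv² with k = I/(MR²), so v ∝ 1/√(1+k).
For the uniform solid sphere k = 0.4; for the uniform solid cylinder k = 0.5.
v₁/v₂ = √((1+k₂)/(1+k₁)) = √(1.5/1.4) ≈ 1.04.

v_ratio ≈ 1.04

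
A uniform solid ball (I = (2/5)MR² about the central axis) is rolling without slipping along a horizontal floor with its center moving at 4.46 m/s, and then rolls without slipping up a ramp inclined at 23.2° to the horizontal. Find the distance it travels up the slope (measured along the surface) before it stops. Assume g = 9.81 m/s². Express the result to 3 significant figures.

For this body I = (2/5)MR², i.e. k = I/(MR²) = 0.4.
Pure rolling means v = ωR; then KE = ½Mv² + ½I(v/R)² = ½(1+k)Mv² = (7/10)Mv².
Setting this equal to Mgh gives the vertical rise h = (1+k)v₀²/(2g) = 1.4×4.46²/(2×9.81) = 1.419 m.
The distance along the slope is d = h/sinθ = 1.419/sin23.2° ≈ 3.60 m.

d ≈ 3.60 m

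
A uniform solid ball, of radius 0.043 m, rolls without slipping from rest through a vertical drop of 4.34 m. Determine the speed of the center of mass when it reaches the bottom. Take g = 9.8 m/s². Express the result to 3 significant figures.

Here I = (2/5)MR², so the shape factor k = I/(MR²) = 0.4.
Rolling without slipping gives ω = v/R, so the total kinetic energy is ½Mv² + ½Iω² = ½(1+k)Mv² = (7/10)Mv².
Setting Mgh = (7/10)Mv² gives v = √(2gh/(1+k)) = √(2·9.8·4.34/1.4) ≈ 7.79 m/s.

v ≈ 7.79 m/s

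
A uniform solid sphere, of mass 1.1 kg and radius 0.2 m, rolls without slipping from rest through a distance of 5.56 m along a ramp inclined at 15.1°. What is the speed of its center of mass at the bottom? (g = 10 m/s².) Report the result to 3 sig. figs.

v ≈ 4.55 m/s

Here I = (2/5)MR², so the shape factor k = I/(MR²) = 0.4.
Pure rolling means v = ωR; then KE = ½Mv² + ½I(v/R)² = ½(1+k)Mv² = (7/10)Mv².
The vertical drop is h = L sinθ = 5.56 × sin15.1° = 1.448 m.
Energy conservation: Mgh = (7/10)Mv², so v = √(2gh/(1+k)) = √(2 × 10 × 1.448 / 1.4) ≈ 4.55 m/s.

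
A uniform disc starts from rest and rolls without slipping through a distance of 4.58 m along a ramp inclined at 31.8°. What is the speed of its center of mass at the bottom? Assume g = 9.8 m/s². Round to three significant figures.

v ≈ 5.62 m/s

The moment of inertia is (1/2)MR², giving k ≡ I/(MR²) = 0.5.
Since it rolls without slipping, ω = v/R and KE = ½Mv² + ½Iω² = ½(1+k)Mv² = (3/4)Mv².
The vertical drop is h = L sinθ = 4.58 × sin31.8° = 2.413 m.
Energy conservation: Mgh = (3/4)Mv², so v = √(2gh/(1+k)) = √(2 × 9.8 × 2.413 / 1.5) ≈ 5.62 m/s.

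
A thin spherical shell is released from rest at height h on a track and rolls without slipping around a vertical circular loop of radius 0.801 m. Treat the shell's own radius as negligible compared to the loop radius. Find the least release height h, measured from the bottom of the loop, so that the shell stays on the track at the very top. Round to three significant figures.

With I = (2/3)MR², the ratio k = I/(MR²) is 2/3.
At the top of the loop, the minimum-contact condition is Mg = Mv_top²/r, so v_top² = gr.
With ω = v/R, the kinetic energy at speed v is ½(1+k)Mv² = (5/6)Mv².
Energy conservation from release (height h) to the top (height 2r): Mgh = Mg(2r) + (5/6)M·gr.
Thus h_min = 2r + (1+k)r/2 = r(2 + 1.667/2) = 0.801 × 2.833 ≈ 2.27 m.

h_min ≈ 2.27 m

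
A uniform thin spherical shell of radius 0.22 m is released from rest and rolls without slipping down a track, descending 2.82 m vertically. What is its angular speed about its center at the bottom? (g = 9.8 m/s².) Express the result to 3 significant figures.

ω ≈ 26.2 rad/s

The moment of inertia is (2/3)MR², giving k ≡ I/(MR²) = 2/3.
Since it rolls without slipping, ω = v/R and KE = ½Mv² + ½Iω² = ½(1+k)Mv² = (5/6)Mv².
Energy conservation Mgh = ½(1+k)Mv² gives v = √(2gh/(1+k)) = √(2 × 9.8 × 2.82 / 1.667) = 5.759 m/s.
The angular speed follows from ω = v/R = 5.759/0.22 ≈ 26.2 rad/s.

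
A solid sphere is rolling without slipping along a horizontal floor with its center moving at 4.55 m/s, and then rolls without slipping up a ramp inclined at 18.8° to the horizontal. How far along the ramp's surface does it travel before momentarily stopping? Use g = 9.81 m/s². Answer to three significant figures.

d ≈ 4.58 m

Here I = (2/5)MR², so the shape factor k = I/(MR²) = 0.4.
Rolling without slipping gives ω = v/R, so the total kinetic energy is ½Mv² + ½Iω² = ½(1+k)Mv² = (7/10)Mv².
Setting this equal to Mgh gives the vertical rise h = (1+k)v₀²/(2g) = 1.4×4.55²/(2×9.81) = 1.477 m.
The distance along the slope is d = h/sinθ = 1.477/sin18.8° ≈ 4.58 m.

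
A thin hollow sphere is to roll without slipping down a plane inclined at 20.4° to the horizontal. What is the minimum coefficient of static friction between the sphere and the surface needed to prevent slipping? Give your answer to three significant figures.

The moment of inertia is (2/3)MR², giving k ≡ I/(MR²) = 2/3.
Translational: Mg sinθ − f = Ma. Rotational about the CM: fR = Iα = kMRa, so f = kMa.
These give a = g sinθ/(1+k) and the required friction f = kMg sinθ/(1+k).
With N = Mg cosθ, the no-slip condition f ≤ μN gives μ_min = f/N = k tanθ/(1+k).
μ_min = (2/3) × tan20.4° / 1.667 ≈ 0.149.

μ_min ≈ 0.149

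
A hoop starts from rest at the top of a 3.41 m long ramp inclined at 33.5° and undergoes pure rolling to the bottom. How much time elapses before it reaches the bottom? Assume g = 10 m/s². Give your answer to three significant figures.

For this body I = MR², i.e. k = I/(MR²) = 1.
Newton's second law down the slope: Mg sinθ − f = Ma. The torque equation fR = Iα (with α = a/R) gives f = kMa.
Hence a = g sinθ/(1+k) = 10×sin33.5°/2 = 2.76 m/s².
Starting from rest, L = ½at², so t = √(2L/a) = √(2×3.41/2.76) ≈ 1.57 s.

t ≈ 1.57 s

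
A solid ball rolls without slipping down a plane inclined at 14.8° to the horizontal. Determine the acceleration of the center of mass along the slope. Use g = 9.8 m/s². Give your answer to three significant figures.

a ≈ 1.79 m/s²

Here I = (2/5)MR², so the shape factor k = I/(MR²) = 0.4.
Newton's second law down the slope: Mg sinθ − f = Ma. The torque equation fR = Iα (with α = a/R) gives f = kMa.
Eliminating f: Mg sinθ = (1+k)Ma, so a = g sinθ/(1+k) = 9.8 × sin14.8° / 1.4 ≈ 1.79 m/s².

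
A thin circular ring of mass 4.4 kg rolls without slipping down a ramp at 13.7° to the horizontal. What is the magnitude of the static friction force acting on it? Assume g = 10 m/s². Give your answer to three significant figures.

With I = MR², the ratio k = I/(MR²) is 1.
Translational: Mg sinθ − f = Ma. Rotational about the CM: fR = Iα = kMRa, so f = kMa.
Combining, a = g sinθ/(1+k) and f = kMa = kMg sinθ/(1+k).
f = 1 × 4.4 × 10 × sin13.7° / 2 ≈ 5.21 N.

f ≈ 5.21 N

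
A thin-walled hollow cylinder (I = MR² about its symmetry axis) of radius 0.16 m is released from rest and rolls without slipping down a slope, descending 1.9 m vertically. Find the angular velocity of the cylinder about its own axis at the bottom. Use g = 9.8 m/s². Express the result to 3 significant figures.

ω ≈ 27.0 rad/s

With I = MR², the ratio k = I/(MR²) is 1.
Rolling without slipping gives ω = v/R, so the total kinetic energy is ½Mv² + ½Iω² = ½(1+k)Mv² = Mv².
Energy conservation Mgh = ½(1+k)Mv² gives v = √(2gh/(1+k)) = √(2 × 9.8 × 1.9 / 2) = 4.315 m/s.
Then ω = v/R = 4.315 / 0.16 ≈ 27.0 rad/s.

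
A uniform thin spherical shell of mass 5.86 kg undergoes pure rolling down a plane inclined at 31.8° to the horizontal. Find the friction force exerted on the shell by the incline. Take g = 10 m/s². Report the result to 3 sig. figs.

f ≈ 12.4 N

The moment of inertia is (2/3)MR², giving k ≡ I/(MR²) = 2/3.
Along the incline Mg sinθ − f = Ma, and torque about the center fR = Iα = kMR²(a/R) gives f = kMa.
Combining, a = g sinθ/(1+k) and f = kMa = kMg sinθ/(1+k).
f = (2/3) × 5.86 × 10 × sin31.8° / 1.667 ≈ 12.4 N.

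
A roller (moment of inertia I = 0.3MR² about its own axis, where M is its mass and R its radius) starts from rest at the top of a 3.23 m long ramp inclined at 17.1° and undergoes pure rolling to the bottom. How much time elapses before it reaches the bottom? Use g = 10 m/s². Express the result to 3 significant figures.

t ≈ 1.69 s

With I = 0.3MR², the ratio k = I/(MR²) is 0.3.
Translational: Mg sinθ − f = Ma. Rotational about the CM: fR = Iα = kMRa, so f = kMa.
Hence a = g sinθ/(1+k) = 10×sin17.1°/1.3 = 2.262 m/s².
Starting from rest, L = ½at², so t = √(2L/a) = √(2×3.23/2.262) ≈ 1.69 s.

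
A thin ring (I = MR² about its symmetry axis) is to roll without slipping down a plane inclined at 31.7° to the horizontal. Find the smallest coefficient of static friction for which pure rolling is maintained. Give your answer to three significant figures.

μ_min ≈ 0.309

The moment of inertia is MR², giving k ≡ I/(MR²) = 1.
Along the incline Mg sinθ − f = Ma, and torque about the center fR = Iα = kMR²(a/R) gives f = kMa.
These give a = g sinθ/(1+k) and the required friction f = kMg sinθ/(1+k).
The normal force is N = Mg cosθ, so μ_min = f/N = k tanθ/(1+k).
μ_min = 1 × tan31.7° / 2 ≈ 0.309.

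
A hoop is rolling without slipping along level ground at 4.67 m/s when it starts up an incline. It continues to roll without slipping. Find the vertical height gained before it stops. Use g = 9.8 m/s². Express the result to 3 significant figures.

h ≈ 2.23 m

Here I = MR², so the shape factor k = I/(MR²) = 1.
Rolling without slipping gives ω = v/R, so the total kinetic energy is ½Mv² + ½Iω² = ½(1+k)Mv² = Mv².
All of this converts to potential energy at the highest point: Mv₀² = Mgh.
Thus h = (1+k)v₀²/(2g) = 2 × 4.67² / (2 × 9.8) ≈ 2.23 m.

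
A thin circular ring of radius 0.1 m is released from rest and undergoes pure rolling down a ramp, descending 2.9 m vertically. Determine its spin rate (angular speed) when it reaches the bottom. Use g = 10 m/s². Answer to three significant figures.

The moment of inertia is MR², giving k ≡ I/(MR²) = 1.
Since it rolls without slipping, ω = v/R and KE = ½Mv² + ½Iω² = ½(1+k)Mv² = Mv².
Energy conservation Mgh = ½(1+k)Mv² gives v = √(2gh/(1+k)) = √(2 × 10 × 2.9 / 2) = 5.385 m/s.
The angular speed follows from ω = v/R = 5.385/0.1 ≈ 53.9 rad/s.

ω ≈ 53.9 rad/s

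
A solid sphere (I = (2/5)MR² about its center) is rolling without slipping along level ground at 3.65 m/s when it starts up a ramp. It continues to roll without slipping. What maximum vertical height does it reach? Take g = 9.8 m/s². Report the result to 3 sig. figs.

h ≈ 0.952 m

With I = (2/5)MR², the ratio k = I/(MR²) is 0.4.
The rolling condition ω = v/R makes the rotational term ½I(v/R)² = ½kMv², so KE_total = ½(1+k)Mv² = (7/10)Mv².
At the top the kinetic energy is zero, so (7/10)Mv₀² = Mgh.
Thus h = (1+k)v₀²/(2g) = 1.4 × 3.65² / (2 × 9.8) ≈ 0.952 m.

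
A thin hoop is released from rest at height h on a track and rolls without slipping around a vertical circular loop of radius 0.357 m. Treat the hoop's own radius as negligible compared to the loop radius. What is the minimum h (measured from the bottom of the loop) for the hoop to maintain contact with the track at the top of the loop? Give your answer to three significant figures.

h_min ≈ 1.07 m

With I = MR², the ratio k = I/(MR²) is 1.
At the top, contact is just lost when gravity alone supplies the centripetal force: Mg = Mv_top²/r, i.e. v_top² = gr.
With ω = v/R, the kinetic energy at speed v is ½(1+k)Mv² = Mv².
Energy conservation from release (height h) to the top (height 2r): Mgh = Mg(2r) + M·gr.
Thus h_min = 2r + (1+k)r/2 = r(2 + 2/2) = 0.357 × 3 ≈ 1.07 m.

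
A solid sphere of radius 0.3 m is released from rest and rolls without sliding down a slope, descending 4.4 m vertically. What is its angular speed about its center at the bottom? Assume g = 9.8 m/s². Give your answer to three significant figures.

With I = (2/5)MR², the ratio k = I/(MR²) is 0.4.
The rolling condition ω = v/R makes the rotational term ½I(v/R)² = ½kMv², so KE_total = ½(1+k)Mv² = (7/10)Mv².
Energy conservation Mgh = ½(1+k)Mv² gives v = √(2gh/(1+k)) = √(2 × 9.8 × 4.4 / 1.4) = 7.849 m/s.
Then ω = v/R = 7.849 / 0.3 ≈ 26.2 rad/s.

ω ≈ 26.2 rad/s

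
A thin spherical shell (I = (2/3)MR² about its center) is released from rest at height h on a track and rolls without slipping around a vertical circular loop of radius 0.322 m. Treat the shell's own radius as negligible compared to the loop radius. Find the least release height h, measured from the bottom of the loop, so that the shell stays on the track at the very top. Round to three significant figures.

h_min ≈ 0.912 m

With I = (2/3)MR², the ratio k = I/(MR²) is 2/3.
At the top of the loop, the minimum-contact condition is Mg = Mv_top²/r, so v_top² = gr.
With ω = v/R, the kinetic energy at speed v is ½(1+k)Mv² = (5/6)Mv².
Energy conservation from release (height h) to the top (height 2r): Mgh = Mg(2r) + (5/6)M·gr.
Thus h_min = 2r + (1+k)r/2 = r(2 + 1.667/2) = 0.322 × 2.833 ≈ 0.912 m.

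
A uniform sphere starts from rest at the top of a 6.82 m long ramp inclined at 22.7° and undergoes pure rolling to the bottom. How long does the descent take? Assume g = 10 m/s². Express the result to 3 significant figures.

With I = (2/5)MR², the ratio k = I/(MR²) is 0.4.
Newton's second law down the slope: Mg sinθ − f = Ma. The torque equation fR = Iα (with α = a/R) gives f = kMa.
Hence a = g sinθ/(1+k) = 10×sin22.7°/1.4 = 2.756 m/s².
Starting from rest, L = ½at², so t = √(2L/a) = √(2×6.82/2.756) ≈ 2.22 s.

t ≈ 2.22 s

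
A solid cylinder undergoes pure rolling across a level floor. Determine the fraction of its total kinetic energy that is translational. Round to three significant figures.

fraction ≈ 0.667

With I = (1/2)MR², the ratio k = I/(MR²) is 0.5.
Since ω = v/R, the translational part is ½Mv² and the rotational part is ½I(v/R)² = ½kMv²; the total is ½(1+k)Mv².
The translational fraction is therefore 1/(1+k) = 1/1.5 ≈ 0.667.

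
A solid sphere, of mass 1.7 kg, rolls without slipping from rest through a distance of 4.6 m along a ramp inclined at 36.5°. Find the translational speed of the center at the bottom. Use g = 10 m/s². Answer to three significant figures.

v ≈ 6.25 m/s

Here I = (2/5)MR², so the shape factor k = I/(MR²) = 0.4.
The rolling condition ω = v/R makes the rotational term ½I(v/R)² = ½kMv², so KE_total = ½(1+k)Mv² = (7/10)Mv².
The vertical drop is h = L sinθ = 4.6 × sin36.5° = 2.736 m.
Setting Mgh = (7/10)Mv² gives v = √(2gh/(1+k)) = √(2·10·2.736/1.4) ≈ 6.25 m/s.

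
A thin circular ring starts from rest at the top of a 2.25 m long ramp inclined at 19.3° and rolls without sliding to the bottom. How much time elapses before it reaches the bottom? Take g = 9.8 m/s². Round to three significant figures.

t ≈ 1.67 s

For this body I = MR², i.e. k = I/(MR²) = 1.
Newton's second law down the slope: Mg sinθ − f = Ma. The torque equation fR = Iα (with α = a/R) gives f = kMa.
Hence a = g sinθ/(1+k) = 9.8×sin19.3°/2 = 1.62 m/s².
With constant a from rest, t = √(2L/a) = √(2·2.25/1.62) ≈ 1.67 s.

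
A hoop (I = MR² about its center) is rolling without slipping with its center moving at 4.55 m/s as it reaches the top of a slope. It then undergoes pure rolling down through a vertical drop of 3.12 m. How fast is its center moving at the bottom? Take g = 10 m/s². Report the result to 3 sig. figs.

For this body I = MR², i.e. k = I/(MR²) = 1.
Pure rolling means v = ωR; then KE = ½Mv² + ½I(v/R)² = ½(1+k)Mv² = Mv².
Conserving energy between top and bottom: Mv² = Mv₀² + Mgh, hence v² = v₀² + 2gh/(1+k).
v = √(4.55² + 2×10×3.12/2) = √51.9 ≈ 7.20 m/s.

v ≈ 7.20 m/s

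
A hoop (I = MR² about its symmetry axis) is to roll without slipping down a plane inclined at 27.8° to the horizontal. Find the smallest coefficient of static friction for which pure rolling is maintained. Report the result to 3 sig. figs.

For this body I = MR², i.e. k = I/(MR²) = 1.
Newton's second law down the slope: Mg sinθ − f = Ma. The torque equation fR = Iα (with α = a/R) gives f = kMa.
These give a = g sinθ/(1+k) and the required friction f = kMg sinθ/(1+k).
With N = Mg cosθ, the no-slip condition f ≤ μN gives μ_min = f/N = k tanθ/(1+k).
μ_min = 1 × tan27.8° / 2 ≈ 0.264.

μ_min ≈ 0.264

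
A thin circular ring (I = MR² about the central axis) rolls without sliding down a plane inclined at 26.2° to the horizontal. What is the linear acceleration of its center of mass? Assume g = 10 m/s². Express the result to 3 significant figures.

Here I = MR², so the shape factor k = I/(MR²) = 1.
Newton's second law down the slope: Mg sinθ − f = Ma. The torque equation fR = Iα (with α = a/R) gives f = kMa.
Eliminating f: Mg sinθ = (1+k)Ma, so a = g sinθ/(1+k) = 10 × sin26.2° / 2 ≈ 2.21 m/s².

a ≈ 2.21 m/s²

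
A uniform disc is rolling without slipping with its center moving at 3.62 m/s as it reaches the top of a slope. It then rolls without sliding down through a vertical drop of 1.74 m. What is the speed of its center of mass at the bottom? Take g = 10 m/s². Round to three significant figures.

With I = (1/2)MR², the ratio k = I/(MR²) is 0.5.
Rolling without slipping gives ω = v/R, so the total kinetic energy is ½Mv² + ½Iω² = ½(1+k)Mv² = (3/4)Mv².
Conserving energy between top and bottom: (3/4)Mv² = (3/4)Mv₀² + Mgh, hence v² = v₀² + 2gh/(1+k).
v = √(3.62² + 2×10×1.74/1.5) = √36.3 ≈ 6.03 m/s.

v ≈ 6.03 m/s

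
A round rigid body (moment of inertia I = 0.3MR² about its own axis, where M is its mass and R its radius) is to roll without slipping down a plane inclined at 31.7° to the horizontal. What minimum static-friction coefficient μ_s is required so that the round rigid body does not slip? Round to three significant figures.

μ_min ≈ 0.143

With I = 0.3MR², the ratio k = I/(MR²) is 0.3.
Newton's second law down the slope: Mg sinθ − f = Ma. The torque equation fR = Iα (with α = a/R) gives f = kMa.
These give a = g sinθ/(1+k) and the required friction f = kMg sinθ/(1+k).
The normal force is N = Mg cosθ, so μ_min = f/N = k tanθ/(1+k).
μ_min = 0.3 × tan31.7° / 1.3 ≈ 0.143.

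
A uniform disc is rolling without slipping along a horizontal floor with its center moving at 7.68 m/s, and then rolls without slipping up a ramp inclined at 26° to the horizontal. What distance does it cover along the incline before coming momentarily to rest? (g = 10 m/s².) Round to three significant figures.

d ≈ 10.1 m

For this body I = (1/2)MR², i.e. k = I/(MR²) = 0.5.
Since it rolls without slipping, ω = v/R and KE = ½Mv² + ½Iω² = ½(1+k)Mv² = (3/4)Mv².
Setting this equal to Mgh gives the vertical rise h = (1+k)v₀²/(2g) = 1.5×7.68²/(2×10) = 4.424 m.
The distance along the slope is d = h/sinθ = 4.424/sin26° ≈ 10.1 m.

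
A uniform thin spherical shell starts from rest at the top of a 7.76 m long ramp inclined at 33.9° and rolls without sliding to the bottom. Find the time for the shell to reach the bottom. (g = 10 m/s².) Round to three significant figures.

t ≈ 2.15 s

For this body I = (2/3)MR², i.e. k = I/(MR²) = 2/3.
Newton's second law down the slope: Mg sinθ − f = Ma. The torque equation fR = Iα (with α = a/R) gives f = kMa.
Hence a = g sinθ/(1+k) = 10×sin33.9°/1.667 = 3.346 m/s².
With constant a from rest, t = √(2L/a) = √(2·7.76/3.346) ≈ 2.15 s.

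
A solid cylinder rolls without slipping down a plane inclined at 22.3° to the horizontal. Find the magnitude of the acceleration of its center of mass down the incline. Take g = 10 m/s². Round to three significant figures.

a ≈ 2.53 m/s²

Here I = (1/2)MR², so the shape factor k = I/(MR²) = 0.5.
Translational: Mg sinθ − f = Ma. Rotational about the CM: fR = Iα = kMRa, so f = kMa.
Eliminating f: Mg sinθ = (1+k)Ma, so a = g sinθ/(1+k) = 10 × sin22.3° / 1.5 ≈ 2.53 m/s².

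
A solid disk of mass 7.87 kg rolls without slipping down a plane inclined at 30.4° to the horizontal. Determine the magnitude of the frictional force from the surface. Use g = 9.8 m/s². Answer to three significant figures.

Here I = (1/2)MR², so the shape factor k = I/(MR²) = 0.5.
Newton's second law down the slope: Mg sinθ − f = Ma. The torque equation fR = Iα (with α = a/R) gives f = kMa.
Combining, a = g sinθ/(1+k) and f = kMa = kMg sinθ/(1+k).
f = 0.5 × 7.87 × 9.8 × sin30.4° / 1.5 ≈ 13.0 N.

f ≈ 13.0 N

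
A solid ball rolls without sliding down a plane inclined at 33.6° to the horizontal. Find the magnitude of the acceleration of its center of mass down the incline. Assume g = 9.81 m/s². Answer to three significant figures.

For this body I = (2/5)MR², i.e. k = I/(MR²) = 0.4.
Translational: Mg sinθ − f = Ma. Rotational about the CM: fR = Iα = kMRa, so f = kMa.
Eliminating f: Mg sinθ = (1+k)Ma, so a = g sinθ/(1+k) = 9.81 × sin33.6° / 1.4 ≈ 3.88 m/s².

a ≈ 3.88 m/s²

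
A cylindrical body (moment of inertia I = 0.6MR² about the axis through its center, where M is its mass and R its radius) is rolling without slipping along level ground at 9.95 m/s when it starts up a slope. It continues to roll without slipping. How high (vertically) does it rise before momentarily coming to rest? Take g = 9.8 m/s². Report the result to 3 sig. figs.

h ≈ 8.08 m

With I = 0.6MR², the ratio k = I/(MR²) is 0.6.
The rolling condition ω = v/R makes the rotational term ½I(v/R)² = ½kMv², so KE_total = ½(1+k)Mv² = (4/5)Mv².
At the top the kinetic energy is zero, so (4/5)Mv₀² = Mgh.
Thus h = (1+k)v₀²/(2g) = 1.6 × 9.95² / (2 × 9.8) ≈ 8.08 m.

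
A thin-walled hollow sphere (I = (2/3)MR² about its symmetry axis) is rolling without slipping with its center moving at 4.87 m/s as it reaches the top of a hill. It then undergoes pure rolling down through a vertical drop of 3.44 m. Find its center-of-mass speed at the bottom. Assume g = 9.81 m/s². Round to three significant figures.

Here I = (2/3)MR², so the shape factor k = I/(MR²) = 2/3.
Pure rolling means v = ωR; then KE = ½Mv² + ½I(v/R)² = ½(1+k)Mv² = (5/6)Mv².
Conserving energy between top and bottom: (5/6)Mv² = (5/6)Mv₀² + Mgh, hence v² = v₀² + 2gh/(1+k).
v = √(4.87² + 2×9.81×3.44/1.667) = √64.21 ≈ 8.01 m/s.

v ≈ 8.01 m/s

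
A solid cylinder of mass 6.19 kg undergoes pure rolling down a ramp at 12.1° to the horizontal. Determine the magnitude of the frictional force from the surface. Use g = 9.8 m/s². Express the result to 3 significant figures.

f ≈ 4.24 N

With I = (1/2)MR², the ratio k = I/(MR²) is 0.5.
Newton's second law down the slope: Mg sinθ − f = Ma. The torque equation fR = Iα (with α = a/R) gives f = kMa.
Combining, a = g sinθ/(1+k) and f = kMa = kMg sinθ/(1+k).
f = 0.5 × 6.19 × 9.8 × sin12.1° / 1.5 ≈ 4.24 N.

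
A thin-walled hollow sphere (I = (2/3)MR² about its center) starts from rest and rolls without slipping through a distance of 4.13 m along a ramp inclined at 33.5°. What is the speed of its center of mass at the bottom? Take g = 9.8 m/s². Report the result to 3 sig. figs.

v ≈ 5.18 m/s

With I = (2/3)MR², the ratio k = I/(MR²) is 2/3.
Pure rolling means v = ωR; then KE = ½Mv² + ½I(v/R)² = ½(1+k)Mv² = (5/6)Mv².
The vertical drop is h = L sinθ = 4.13 × sin33.5° = 2.279 m.
Energy conservation: Mgh = (5/6)Mv², so v = √(2gh/(1+k)) = √(2 × 9.8 × 2.279 / 1.667) ≈ 5.18 m/s.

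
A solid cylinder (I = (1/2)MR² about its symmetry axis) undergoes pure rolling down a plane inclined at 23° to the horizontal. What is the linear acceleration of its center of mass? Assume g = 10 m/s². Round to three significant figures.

For this body I = (1/2)MR², i.e. k = I/(MR²) = 0.5.
Along the incline Mg sinθ − f = Ma, and torque about the center fR = Iα = kMR²(a/R) gives f = kMa.
Eliminating f: Mg sinθ = (1+k)Ma, so a = g sinθ/(1+k) = 10 × sin23° / 1.5 ≈ 2.60 m/s².

a ≈ 2.60 m/s²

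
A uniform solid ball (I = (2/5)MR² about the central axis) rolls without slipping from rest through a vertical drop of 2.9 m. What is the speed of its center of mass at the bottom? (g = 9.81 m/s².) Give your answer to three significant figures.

Here I = (2/5)MR², so the shape factor k = I/(MR²) = 0.4.
Rolling without slipping gives ω = v/R, so the total kinetic energy is ½Mv² + ½Iω² = ½(1+k)Mv² = (7/10)Mv².
Energy conservation: Mgh = (7/10)Mv², so v = √(2gh/(1+k)) = √(2 × 9.81 × 2.9 / 1.4) ≈ 6.38 m/s.

v ≈ 6.38 m/s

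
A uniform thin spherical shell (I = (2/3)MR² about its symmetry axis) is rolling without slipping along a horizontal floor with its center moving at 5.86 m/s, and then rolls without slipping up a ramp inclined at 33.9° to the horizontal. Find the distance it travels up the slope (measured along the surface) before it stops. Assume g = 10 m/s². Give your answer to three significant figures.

For this body I = (2/3)MR², i.e. k = I/(MR²) = 2/3.
Since it rolls without slipping, ω = v/R and KE = ½Mv² + ½Iω² = ½(1+k)Mv² = (5/6)Mv².
Setting this equal to Mgh gives the vertical rise h = (1+k)v₀²/(2g) = 1.667×5.86²/(2×10) = 2.862 m.
The distance along the slope is d = h/sinθ = 2.862/sin33.9° ≈ 5.13 m.

d ≈ 5.13 m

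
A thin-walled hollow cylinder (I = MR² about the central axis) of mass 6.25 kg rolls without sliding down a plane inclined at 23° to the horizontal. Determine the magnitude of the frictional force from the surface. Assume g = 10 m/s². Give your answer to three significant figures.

f ≈ 12.2 N

The moment of inertia is MR², giving k ≡ I/(MR²) = 1.
Along the incline Mg sinθ − f = Ma, and torque about the center fR = Iα = kMR²(a/R) gives f = kMa.
Combining, a = g sinθ/(1+k) and f = kMa = kMg sinθ/(1+k).
f = 1 × 6.25 × 10 × sin23° / 2 ≈ 12.2 N.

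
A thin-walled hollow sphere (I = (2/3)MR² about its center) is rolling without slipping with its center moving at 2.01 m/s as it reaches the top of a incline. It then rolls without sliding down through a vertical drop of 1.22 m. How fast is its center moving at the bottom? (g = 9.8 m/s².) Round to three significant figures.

Here I = (2/3)MR², so the shape factor k = I/(MR²) = 2/3.
The rolling condition ω = v/R makes the rotational term ½I(v/R)² = ½kMv², so KE_total = ½(1+k)Mv² = (5/6)Mv².
Conserving energy between top and bottom: (5/6)Mv² = (5/6)Mv₀² + Mgh, hence v² = v₀² + 2gh/(1+k).
v = √(2.01² + 2×9.8×1.22/1.667) = √18.39 ≈ 4.29 m/s.

v ≈ 4.29 m/s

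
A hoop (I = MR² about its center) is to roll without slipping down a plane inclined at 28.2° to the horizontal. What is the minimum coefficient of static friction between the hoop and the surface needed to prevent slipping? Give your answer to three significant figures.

μ_min ≈ 0.268

With I = MR², the ratio k = I/(MR²) is 1.
Along the incline Mg sinθ − f = Ma, and torque about the center fR = Iα = kMR²(a/R) gives f = kMa.
These give a = g sinθ/(1+k) and the required friction f = kMg sinθ/(1+k).
With N = Mg cosθ, the no-slip condition f ≤ μN gives μ_min = f/N = k tanθ/(1+k).
μ_min = 1 × tan28.2° / 2 ≈ 0.268.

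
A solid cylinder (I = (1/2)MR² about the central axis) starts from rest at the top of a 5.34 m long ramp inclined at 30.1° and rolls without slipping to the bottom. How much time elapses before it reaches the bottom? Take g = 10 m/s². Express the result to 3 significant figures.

t ≈ 1.79 s

The moment of inertia is (1/2)MR², giving k ≡ I/(MR²) = 0.5.
Translational: Mg sinθ − f = Ma. Rotational about the CM: fR = Iα = kMRa, so f = kMa.
Hence a = g sinθ/(1+k) = 10×sin30.1°/1.5 = 3.343 m/s².
Starting from rest, L = ½at², so t = √(2L/a) = √(2×5.34/3.343) ≈ 1.79 s.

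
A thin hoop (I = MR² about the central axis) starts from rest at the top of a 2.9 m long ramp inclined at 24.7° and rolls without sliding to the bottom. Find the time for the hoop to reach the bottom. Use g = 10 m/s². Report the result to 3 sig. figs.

The moment of inertia is MR², giving k ≡ I/(MR²) = 1.
Newton's second law down the slope: Mg sinθ − f = Ma. The torque equation fR = Iα (with α = a/R) gives f = kMa.
Hence a = g sinθ/(1+k) = 10×sin24.7°/2 = 2.089 m/s².
With constant a from rest, t = √(2L/a) = √(2·2.9/2.089) ≈ 1.67 s.

t ≈ 1.67 s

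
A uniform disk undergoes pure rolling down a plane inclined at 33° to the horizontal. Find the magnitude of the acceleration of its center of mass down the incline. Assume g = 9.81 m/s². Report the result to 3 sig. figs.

For this body I = (1/2)MR², i.e. k = I/(MR²) = 0.5.
Translational: Mg sinθ − f = Ma. Rotational about the CM: fR = Iα = kMRa, so f = kMa.
Eliminating f: Mg sinθ = (1+k)Ma, so a = g sinθ/(1+k) = 9.81 × sin33° / 1.5 ≈ 3.56 m/s².

a ≈ 3.56 m/s²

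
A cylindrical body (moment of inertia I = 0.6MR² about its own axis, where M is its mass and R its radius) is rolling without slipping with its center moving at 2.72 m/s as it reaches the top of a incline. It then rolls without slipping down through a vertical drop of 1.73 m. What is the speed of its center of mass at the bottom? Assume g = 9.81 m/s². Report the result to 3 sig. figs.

For this body I = 0.6MR², i.e. k = I/(MR²) = 0.6.
Rolling without slipping gives ω = v/R, so the total kinetic energy is ½Mv² + ½Iω² = ½(1+k)Mv² = (4/5)Mv².
Conserving energy between top and bottom: (4/5)Mv² = (4/5)Mv₀² + Mgh, hence v² = v₀² + 2gh/(1+k).
v = √(2.72² + 2×9.81×1.73/1.6) = √28.61 ≈ 5.35 m/s.

v ≈ 5.35 m/s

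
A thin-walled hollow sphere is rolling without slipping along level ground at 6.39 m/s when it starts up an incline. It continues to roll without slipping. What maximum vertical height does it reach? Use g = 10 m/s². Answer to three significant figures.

h ≈ 3.40 m

For this body I = (2/3)MR², i.e. k = I/(MR²) = 2/3.
Rolling without slipping gives ω = v/R, so the total kinetic energy is ½Mv² + ½Iω² = ½(1+k)Mv² = (5/6)Mv².
All of this converts to potential energy at the highest point: (5/6)Mv₀² = Mgh.
Thus h = (1+k)v₀²/(2g) = 1.667 × 6.39² / (2 × 10) ≈ 3.40 m.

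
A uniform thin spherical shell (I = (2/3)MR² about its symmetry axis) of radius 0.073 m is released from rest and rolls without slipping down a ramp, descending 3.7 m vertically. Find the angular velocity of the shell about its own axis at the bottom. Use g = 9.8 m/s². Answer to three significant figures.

ω ≈ 90.4 rad/s

For this body I = (2/3)MR², i.e. k = I/(MR²) = 2/3.
Since it rolls without slipping, ω = v/R and KE = ½Mv² + ½Iω² = ½(1+k)Mv² = (5/6)Mv².
Energy conservation Mgh = ½(1+k)Mv² gives v = √(2gh/(1+k)) = √(2 × 9.8 × 3.7 / 1.667) = 6.596 m/s.
Then ω = v/R = 6.596 / 0.073 ≈ 90.4 rad/s.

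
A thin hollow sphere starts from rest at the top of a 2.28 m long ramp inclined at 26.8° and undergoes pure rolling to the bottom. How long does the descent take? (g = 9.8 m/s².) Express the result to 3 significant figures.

t ≈ 1.31 s

With I = (2/3)MR², the ratio k = I/(MR²) is 2/3.
Translational: Mg sinθ − f = Ma. Rotational about the CM: fR = Iα = kMRa, so f = kMa.
Hence a = g sinθ/(1+k) = 9.8×sin26.8°/1.667 = 2.651 m/s².
With constant a from rest, t = √(2L/a) = √(2·2.28/2.651) ≈ 1.31 s.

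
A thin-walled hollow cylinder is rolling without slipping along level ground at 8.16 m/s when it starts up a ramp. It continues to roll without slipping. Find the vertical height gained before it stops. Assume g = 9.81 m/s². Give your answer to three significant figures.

Here I = MR², so the shape factor k = I/(MR²) = 1.
Since it rolls without slipping, ω = v/R and KE = ½Mv² + ½Iω² = ½(1+k)Mv² = Mv².
At the top the kinetic energy is zero, so Mv₀² = Mgh.
Thus h = (1+k)v₀²/(2g) = 2 × 8.16² / (2 × 9.81) ≈ 6.79 m.

h ≈ 6.79 m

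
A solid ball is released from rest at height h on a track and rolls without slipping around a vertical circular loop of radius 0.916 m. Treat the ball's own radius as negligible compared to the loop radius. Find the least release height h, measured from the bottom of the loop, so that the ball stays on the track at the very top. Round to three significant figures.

With I = (2/5)MR², the ratio k = I/(MR²) is 0.4.
At the top, contact is just lost when gravity alone supplies the centripetal force: Mg = Mv_top²/r, i.e. v_top² = gr.
With ω = v/R, the kinetic energy at speed v is ½(1+k)Mv² = (7/10)Mv².
Energy conservation from release (height h) to the top (height 2r): Mgh = Mg(2r) + (7/10)M·gr.
Thus h_min = 2r + (1+k)r/2 = r(2 + 1.4/2) = 0.916 × 2.7 ≈ 2.47 m.

h_min ≈ 2.47 m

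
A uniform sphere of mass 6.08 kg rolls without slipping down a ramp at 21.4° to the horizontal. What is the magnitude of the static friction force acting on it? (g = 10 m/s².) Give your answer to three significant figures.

f ≈ 6.34 N

For this body I = (2/5)MR², i.e. k = I/(MR²) = 0.4.
Translational: Mg sinθ − f = Ma. Rotational about the CM: fR = Iα = kMRa, so f = kMa.
Combining, a = g sinθ/(1+k) and f = kMa = kMg sinθ/(1+k).
f = 0.4 × 6.08 × 10 × sin21.4° / 1.4 ≈ 6.34 N.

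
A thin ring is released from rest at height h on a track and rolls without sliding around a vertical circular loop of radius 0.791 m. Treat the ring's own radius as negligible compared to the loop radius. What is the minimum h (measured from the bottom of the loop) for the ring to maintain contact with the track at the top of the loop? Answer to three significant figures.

With I = MR², the ratio k = I/(MR²) is 1.
At the top of the loop, the minimum-contact condition is Mg = Mv_top²/r, so v_top² = gr.
With ω = v/R, the kinetic energy at speed v is ½(1+k)Mv² = Mv².
Energy conservation from release (height h) to the top (height 2r): Mgh = Mg(2r) + M·gr.
Thus h_min = 2r + (1+k)r/2 = r(2 + 2/2) = 0.791 × 3 ≈ 2.37 m.

h_min ≈ 2.37 m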